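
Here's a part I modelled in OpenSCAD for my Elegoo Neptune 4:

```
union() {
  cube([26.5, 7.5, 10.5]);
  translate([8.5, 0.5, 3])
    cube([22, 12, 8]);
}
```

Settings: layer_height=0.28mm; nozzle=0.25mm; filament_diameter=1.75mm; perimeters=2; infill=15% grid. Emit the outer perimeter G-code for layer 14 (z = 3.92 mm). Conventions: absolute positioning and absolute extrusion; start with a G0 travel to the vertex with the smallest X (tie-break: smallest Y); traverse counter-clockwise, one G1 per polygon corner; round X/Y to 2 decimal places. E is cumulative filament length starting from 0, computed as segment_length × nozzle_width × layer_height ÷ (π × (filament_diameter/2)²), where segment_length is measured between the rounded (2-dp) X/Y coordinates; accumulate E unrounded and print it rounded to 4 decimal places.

G0 X0.00 Y0.00 Z3.92
G1 X26.50 Y0.00 E0.7712
G1 X26.50 Y0.50 E0.7858
G1 X30.50 Y0.50 E0.9022
G1 X30.50 Y12.50 E1.2514
G1 X8.50 Y12.50 E1.8917
G1 X8.50 Y7.50 E2.0372
G1 X0.00 Y7.50 E2.2846
G1 X0.00 Y0.00 E2.5028

At z = 3.92 mm: the 26.5×7.5 cube contributes its full rectangle; the 22×12 cube at (8.5, 0.5) contributes its full rectangle; Taking the union: the regions partially overlap (shared area 126.00 mm²), so overlapping operands fuse into one piece — 1 connected region. The outline is a single polygon with 8 vertices. Extrusion per mm of travel: 0.25 × 0.28 / (π × 0.875²) = 0.029103. Accumulating E over each segment gives final E = 2.5028.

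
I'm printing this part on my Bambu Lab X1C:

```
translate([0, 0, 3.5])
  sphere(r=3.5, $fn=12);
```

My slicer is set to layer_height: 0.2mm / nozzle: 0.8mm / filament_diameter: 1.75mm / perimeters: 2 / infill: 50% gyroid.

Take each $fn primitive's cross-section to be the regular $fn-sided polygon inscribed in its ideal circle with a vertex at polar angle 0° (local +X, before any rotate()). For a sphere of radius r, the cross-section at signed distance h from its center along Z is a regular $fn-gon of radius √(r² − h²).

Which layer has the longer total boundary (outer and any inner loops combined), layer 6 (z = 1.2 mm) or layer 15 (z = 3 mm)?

Layer 6 (z = 1.2): the sphere: section is a regular 12-gon, circumradius = √(r²−h²) = √(3.5²−2.3²) = 2.638 (perimeter = 2·12·2.638·sin(180°/12) = 16.39 mm). So its perimeter = 16.39 mm. Layer 15 (z = 3): the r=3.5 sphere contributes a regular 12-gon of circumradius √(3.5²−0.5²) = 3.464 (perimeter = 2·12·3.464·sin(180°/12) = 21.52 mm). So its perimeter = 21.52 mm. Layer 15 is larger (21.52 vs 16.39 mm).

layer 15 (z = 3 mm)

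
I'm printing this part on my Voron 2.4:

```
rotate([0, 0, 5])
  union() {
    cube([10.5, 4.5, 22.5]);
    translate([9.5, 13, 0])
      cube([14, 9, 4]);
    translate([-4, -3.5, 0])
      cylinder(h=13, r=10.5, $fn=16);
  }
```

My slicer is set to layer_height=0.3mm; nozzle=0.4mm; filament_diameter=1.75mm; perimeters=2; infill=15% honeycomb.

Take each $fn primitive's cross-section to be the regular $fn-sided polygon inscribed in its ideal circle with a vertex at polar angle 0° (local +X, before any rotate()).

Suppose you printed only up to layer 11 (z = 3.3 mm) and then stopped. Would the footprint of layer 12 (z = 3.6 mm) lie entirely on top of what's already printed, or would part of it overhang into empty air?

entirely on top

Compare the two slices. At z = 3.3: the cube (footprint 10.5×4.5) is included at this height (area 47.25 mm²); the cube at (9.5, 13) is present — its section is the full 14×9 rectangle (area 126.00 mm²); the r=10.5 cylinder at (-4, -3.5) contributes a regular 16-gon of circumradius 10.5 (area = (16/2)·10.500²·sin(360°/16) = 337.53 mm²); Taking the union: the regions partially overlap — summed areas 510.78 mm² minus the doubly-counted overlap 20.25 mm² gives 490.53 mm² — area = 490.53 mm²; (whole slice rotated 5° about Z — lengths, areas and connectivity unchanged). At z = 3.6: the 10.5×4.5 cube contributes its full rectangle (area 47.25 mm²); the cube at (9.5, 13) is present — its section is the full 14×9 rectangle (area 126.00 mm²); the cylinder at (-4, -3.5): section is a regular 16-gon, circumradius r=10.5 (area = (16/2)·10.500²·sin(360°/16) = 337.53 mm²); Merging all regions: the regions partially overlap — summed areas 510.78 mm² minus the doubly-counted overlap 20.25 mm² gives 490.53 mm² — area = 490.53 mm²; (whole slice rotated 5° about Z — lengths, areas and connectivity unchanged). Checking containment: the cross-section at z = 3.6 is a subset of the cross-section at z = 3.3.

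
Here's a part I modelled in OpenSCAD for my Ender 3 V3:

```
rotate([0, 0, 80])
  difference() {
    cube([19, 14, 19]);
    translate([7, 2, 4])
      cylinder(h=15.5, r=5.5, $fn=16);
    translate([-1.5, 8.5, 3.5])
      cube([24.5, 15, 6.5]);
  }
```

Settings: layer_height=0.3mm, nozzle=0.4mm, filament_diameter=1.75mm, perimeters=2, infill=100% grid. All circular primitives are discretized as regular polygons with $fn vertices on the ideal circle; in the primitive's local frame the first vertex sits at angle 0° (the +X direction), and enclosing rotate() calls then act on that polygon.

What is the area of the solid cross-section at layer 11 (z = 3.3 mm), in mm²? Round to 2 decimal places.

266.00 mm²

At z = 3.3 mm: the cube is present — its section is the full 19×14 rectangle (area 266.00 mm²); the cylinder at (7, 2) is absent (z outside [4, 19.5]); the cube at (-1.5, 8.5) does not reach this height (z outside [3.5, 10]); After the difference (first − rest): none of the subtracted shapes is present at this height, so the 19×14 cube is unchanged — area = 266.00 mm²; (rotated 80° about Z; rotation is an isometry so areas/perimeters/island counts are preserved). Overall, the cross-section is a single solid region. Net area = 266.00 mm².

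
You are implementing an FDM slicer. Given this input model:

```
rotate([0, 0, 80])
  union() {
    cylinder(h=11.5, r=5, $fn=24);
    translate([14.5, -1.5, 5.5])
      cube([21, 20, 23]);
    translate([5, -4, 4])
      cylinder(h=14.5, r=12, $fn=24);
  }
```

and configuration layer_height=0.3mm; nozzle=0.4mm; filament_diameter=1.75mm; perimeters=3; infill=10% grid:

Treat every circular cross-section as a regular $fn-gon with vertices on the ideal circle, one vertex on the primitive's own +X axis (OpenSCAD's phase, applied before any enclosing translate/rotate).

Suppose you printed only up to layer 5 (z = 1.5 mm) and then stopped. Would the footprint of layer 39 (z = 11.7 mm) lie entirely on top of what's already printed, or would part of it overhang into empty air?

part overhangs

Compare the two slices. At z = 1.5: the cylinder: section is a regular 24-gon, circumradius r=5 (area = (24/2)·5.000²·sin(360°/24) = 77.65 mm²); the cube at (14.5, -1.5) is absent (z outside [5.5, 28.5]); the cylinder at (5, -4) is not intersected at this z (z outside [4, 18.5]); Combining (union): only the r=5 cylinder is present, so the union is just that shape — area = 77.65 mm²; (rotated 80° about Z; rotation is an isometry so areas/perimeters/island counts are preserved). At z = 11.7: the cylinder is not intersected at this z (z outside [0, 11.5]); the cube at (14.5, -1.5) is present — its section is the full 21×20 rectangle (area 420.00 mm²); the r=12 cylinder at (5, -4) gives a regular 24-gon of circumradius 12 (constant along its height) (area = (24/2)·12.000²·sin(360°/24) = 447.24 mm²); Taking the union: the regions partially overlap — summed areas 867.24 mm² minus the doubly-counted overlap 6.13 mm² gives 861.11 mm² — area = 861.11 mm²; (whole slice rotated 80° about Z — lengths, areas and connectivity unchanged). Checking containment: at z = 11.7 the cross-section extends beyond the z = 1.5 cross-section by about 783.47 mm².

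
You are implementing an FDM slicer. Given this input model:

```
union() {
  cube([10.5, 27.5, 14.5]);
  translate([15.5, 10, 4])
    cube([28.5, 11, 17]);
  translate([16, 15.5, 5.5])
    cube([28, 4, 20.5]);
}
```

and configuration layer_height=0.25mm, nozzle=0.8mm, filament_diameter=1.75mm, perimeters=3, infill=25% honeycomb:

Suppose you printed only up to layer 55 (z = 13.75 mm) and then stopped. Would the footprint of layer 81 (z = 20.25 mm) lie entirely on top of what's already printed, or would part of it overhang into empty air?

Compare the two slices. At z = 13.75: the cube (footprint 10.5×27.5) is included at this height (area 288.75 mm²); the 28.5×11 cube at (15.5, 10) contributes its full rectangle (area 313.50 mm²); the 28×4 cube at (16, 15.5) contributes its full rectangle (area 112.00 mm²); Combining (union): the regions partially overlap — summed areas 714.25 mm² minus the doubly-counted overlap 112.00 mm² gives 602.25 mm² — area = 602.25 mm². At z = 20.25: the cube is not intersected at this z (z outside [0, 14.5]); the cube at (15.5, 10) is present — its section is the full 28.5×11 rectangle (area 313.50 mm²); the cube at (16, 15.5) is present — its section is the full 28×4 rectangle (area 112.00 mm²); Merging all regions: the 28×4 cube at (16, 15.5) lies entirely inside the 28.5×11 cube at (15.5, 10), so the union is just the 28.5×11 cube at (15.5, 10) — area = 313.50 mm². Checking containment: the cross-section at z = 20.25 is a subset of the cross-section at z = 13.75.

entirely on top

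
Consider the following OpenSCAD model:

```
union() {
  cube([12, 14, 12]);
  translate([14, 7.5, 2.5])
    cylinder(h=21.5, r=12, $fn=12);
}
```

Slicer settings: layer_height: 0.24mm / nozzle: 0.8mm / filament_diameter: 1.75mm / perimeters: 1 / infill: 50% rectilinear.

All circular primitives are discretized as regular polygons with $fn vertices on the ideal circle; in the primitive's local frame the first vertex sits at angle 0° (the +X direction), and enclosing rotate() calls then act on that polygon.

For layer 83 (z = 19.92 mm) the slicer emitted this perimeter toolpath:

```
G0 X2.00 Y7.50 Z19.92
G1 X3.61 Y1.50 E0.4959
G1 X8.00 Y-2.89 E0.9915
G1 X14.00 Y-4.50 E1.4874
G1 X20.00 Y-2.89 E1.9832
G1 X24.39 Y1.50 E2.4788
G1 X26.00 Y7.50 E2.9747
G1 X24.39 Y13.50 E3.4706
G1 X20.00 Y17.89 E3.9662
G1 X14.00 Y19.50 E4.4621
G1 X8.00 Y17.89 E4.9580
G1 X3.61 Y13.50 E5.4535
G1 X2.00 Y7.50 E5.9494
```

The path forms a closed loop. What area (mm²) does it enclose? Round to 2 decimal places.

431.90 mm²

Apply the shoelace formula to the sequence of (X, Y) vertices; enclosed area = 431.90 mm².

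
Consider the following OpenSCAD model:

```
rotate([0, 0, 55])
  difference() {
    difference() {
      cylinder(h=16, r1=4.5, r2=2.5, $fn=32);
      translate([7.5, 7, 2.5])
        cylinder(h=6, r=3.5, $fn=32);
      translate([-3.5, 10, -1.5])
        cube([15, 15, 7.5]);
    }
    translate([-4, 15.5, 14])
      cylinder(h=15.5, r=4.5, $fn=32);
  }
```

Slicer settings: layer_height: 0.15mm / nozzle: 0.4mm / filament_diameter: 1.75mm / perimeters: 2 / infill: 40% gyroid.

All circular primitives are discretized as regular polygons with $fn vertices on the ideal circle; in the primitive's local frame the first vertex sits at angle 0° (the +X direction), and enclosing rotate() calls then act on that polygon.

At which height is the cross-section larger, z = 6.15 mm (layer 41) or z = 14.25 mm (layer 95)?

Layer 41 (z = 6.15): the cone: at t=0.384 of its height the radius interpolates to r₁+(r₂−r₁)t = 3.731, giving a regular 32-gon of that circumradius (area = (32/2)·3.731²·sin(360°/32) = 43.46 mm²); the cylinder at (7.5, 7): section is a regular 32-gon, circumradius r=3.5 (area = (32/2)·3.500²·sin(360°/32) = 38.24 mm²); the cube at (-3.5, 10) is not intersected at this z (z outside [-1.5, 6]); Taking the first minus the rest: starting from the cone (43.46 mm²), the r=3.5 cylinder at (7.5, 7) misses the remaining region (no effect) — area = 43.46 mm²; the cylinder at (-4, 15.5) is not intersected at this z (z outside [14, 29.5]); After the difference (first − rest): none of the subtracted shapes is present at this height, so the result so far is unchanged — area = 43.46 mm²; (rotated 55° about Z; rotation is an isometry so areas/perimeters/island counts are preserved). So its area = 43.46 mm². Layer 95 (z = 14.25): the cone contributes a regular 32-gon of circumradius 2.719 (interpolated between r1=4.5 and r2=2.5 at t=0.891) (area = (32/2)·2.719²·sin(360°/32) = 23.07 mm²); the cylinder at (7.5, 7) does not reach this height (z outside [2.5, 8.5]); the cube at (-3.5, 10) is absent (z outside [-1.5, 6]); Taking the first minus the rest: none of the subtracted shapes is present at this height, so the cone is unchanged — area = 23.07 mm²; the r=4.5 cylinder at (-4, 15.5) gives a regular 32-gon of circumradius 4.5 (constant along its height) (area = (32/2)·4.500²·sin(360°/32) = 63.21 mm²); After the difference (first − rest): starting from the result so far (23.07 mm²), the r=4.5 cylinder at (-4, 15.5) misses the remaining region (no effect) — area = 23.07 mm²; (rotated 55° about Z; rotation is an isometry so areas/perimeters/island counts are preserved). So its area = 23.07 mm². Layer 41 is larger (43.46 vs 23.07 mm²).

layer 41 (z = 6.15 mm)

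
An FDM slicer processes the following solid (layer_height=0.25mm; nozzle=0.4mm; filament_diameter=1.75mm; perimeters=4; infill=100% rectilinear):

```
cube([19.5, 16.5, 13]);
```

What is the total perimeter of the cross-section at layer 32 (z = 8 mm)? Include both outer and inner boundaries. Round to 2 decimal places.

At z = 8 mm: the cube (footprint 19.5×16.5) is included at this height (perimeter 72.00 mm). Overall, the cross-section is a single solid region. Total boundary length (outer) = 72.00 mm.

72.00 mm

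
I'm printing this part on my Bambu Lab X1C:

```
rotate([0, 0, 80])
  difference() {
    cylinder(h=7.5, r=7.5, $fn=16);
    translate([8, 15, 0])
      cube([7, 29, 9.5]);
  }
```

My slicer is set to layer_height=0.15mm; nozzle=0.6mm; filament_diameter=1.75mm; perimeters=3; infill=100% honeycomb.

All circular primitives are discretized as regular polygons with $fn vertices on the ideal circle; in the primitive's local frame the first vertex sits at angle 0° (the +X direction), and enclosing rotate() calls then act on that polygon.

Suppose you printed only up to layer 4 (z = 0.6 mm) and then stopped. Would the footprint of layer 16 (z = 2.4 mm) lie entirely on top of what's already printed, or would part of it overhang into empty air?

Compare the two slices. At z = 0.6: the r=7.5 cylinder gives a regular 16-gon of circumradius 7.5 (constant along its height) (area = (16/2)·7.500²·sin(360°/16) = 172.21 mm²); the cube at (8, 15) (footprint 7×29) is included at this height (area 203.00 mm²); After the difference (first − rest): starting from the r=7.5 cylinder (172.21 mm²), the 7×29 cube at (8, 15) misses the remaining region (no effect) — area = 172.21 mm²; (whole slice rotated 80° about Z — lengths, areas and connectivity unchanged). At z = 2.4: the r=7.5 cylinder contributes a regular 16-gon of circumradius 7.5 (area = (16/2)·7.500²·sin(360°/16) = 172.21 mm²); the 7×29 cube at (8, 15) contributes its full rectangle (area 203.00 mm²); Subtracting the remaining from the first: starting from the r=7.5 cylinder (172.21 mm²), the 7×29 cube at (8, 15) misses the remaining region (no effect) — area = 172.21 mm²; (rotated 80° about Z; rotation is an isometry so areas/perimeters/island counts are preserved). Checking containment: the cross-section at z = 2.4 is a subset of the cross-section at z = 0.6.

entirely on top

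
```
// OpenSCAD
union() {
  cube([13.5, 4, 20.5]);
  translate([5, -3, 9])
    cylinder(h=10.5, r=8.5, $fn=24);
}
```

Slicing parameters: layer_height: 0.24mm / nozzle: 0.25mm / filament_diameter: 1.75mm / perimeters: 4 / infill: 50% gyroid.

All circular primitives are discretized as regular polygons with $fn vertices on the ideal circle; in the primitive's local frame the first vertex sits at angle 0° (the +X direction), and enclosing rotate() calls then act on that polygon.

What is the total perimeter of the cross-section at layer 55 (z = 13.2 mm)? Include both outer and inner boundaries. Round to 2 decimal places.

56.60 mm

At z = 13.2 mm: the cube (footprint 13.5×4) is included at this height (perimeter 35.00 mm); the r=8.5 cylinder at (5, -3) gives a regular 24-gon of circumradius 8.5 (constant along its height) (perimeter = 2·24·8.500·sin(180°/24) = 53.25 mm); Merging all regions: the regions partially overlap (shared area 46.57 mm²), so the edge portions inside another operand are dropped and the merged outline is re-measured after clipping — boundary = 56.60 mm. Overall, the cross-section is a single solid region. Total boundary length (outer) = 56.60 mm.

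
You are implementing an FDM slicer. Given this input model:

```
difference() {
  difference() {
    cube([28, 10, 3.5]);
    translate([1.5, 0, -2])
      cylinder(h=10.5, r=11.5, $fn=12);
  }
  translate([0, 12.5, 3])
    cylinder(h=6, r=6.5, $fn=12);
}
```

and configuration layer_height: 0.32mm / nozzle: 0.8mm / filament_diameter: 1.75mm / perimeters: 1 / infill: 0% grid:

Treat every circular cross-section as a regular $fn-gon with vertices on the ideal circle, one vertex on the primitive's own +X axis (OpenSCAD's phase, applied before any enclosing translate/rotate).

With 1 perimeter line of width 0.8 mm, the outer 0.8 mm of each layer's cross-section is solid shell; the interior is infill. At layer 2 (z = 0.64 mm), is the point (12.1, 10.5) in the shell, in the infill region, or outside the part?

outside

At z = 0.64 mm: the 28×10 cube contributes its full rectangle; the cylinder at (1.5, 0): section is a regular 12-gon, circumradius r=11.5; Subtracting the remaining from the first: starting from the 28×10 cube, the r=11.5 cylinder at (1.5, 0) partially overlaps it — only the 109.99 mm² overlap (of its 396.75 mm²) is removed, clipping the outline — 1 connected region; the cylinder at (0, 12.5) is absent (z outside [3, 9]); After the difference (first − rest): none of the subtracted shapes is present at this height, so that combined region is unchanged — 1 connected region. Overall, the cross-section is a single solid region. The nearest boundary edge runs (7.10, 10.00)→(28.00, 10.00); distance from the point to it = 0.50 mm. The point is not inside any of the regions above, so it lies outside the cross-section (0.50 mm from the nearest boundary).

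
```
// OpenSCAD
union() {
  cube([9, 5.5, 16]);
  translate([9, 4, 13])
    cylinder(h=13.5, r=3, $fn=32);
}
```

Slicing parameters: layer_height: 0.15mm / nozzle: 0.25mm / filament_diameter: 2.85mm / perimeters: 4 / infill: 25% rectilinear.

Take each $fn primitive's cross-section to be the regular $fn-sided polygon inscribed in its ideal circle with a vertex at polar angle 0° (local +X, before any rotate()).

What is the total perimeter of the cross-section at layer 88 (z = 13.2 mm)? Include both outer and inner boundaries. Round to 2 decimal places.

At z = 13.2 mm: the cube is present — its section is the full 9×5.5 rectangle (perimeter 29.00 mm); the r=3 cylinder at (9, 4) contributes a regular 32-gon of circumradius 3 (perimeter = 2·32·3.000·sin(180°/32) = 18.82 mm); Combining (union): the regions partially overlap (shared area 11.31 mm²), so the edge portions inside another operand are dropped and the merged outline is re-measured after clipping — boundary = 34.46 mm. Overall, the cross-section is a single solid region. Total boundary length (outer) = 34.46 mm.

34.46 mm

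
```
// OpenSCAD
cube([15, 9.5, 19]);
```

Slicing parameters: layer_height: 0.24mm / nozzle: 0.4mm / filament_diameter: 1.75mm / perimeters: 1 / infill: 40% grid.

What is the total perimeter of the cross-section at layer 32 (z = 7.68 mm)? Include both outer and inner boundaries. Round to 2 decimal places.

At z = 7.68 mm: the cube (footprint 15×9.5) is included at this height (perimeter 49.00 mm). Overall, the cross-section is a single solid region. Total boundary length (outer) = 49.00 mm.

49.00 mm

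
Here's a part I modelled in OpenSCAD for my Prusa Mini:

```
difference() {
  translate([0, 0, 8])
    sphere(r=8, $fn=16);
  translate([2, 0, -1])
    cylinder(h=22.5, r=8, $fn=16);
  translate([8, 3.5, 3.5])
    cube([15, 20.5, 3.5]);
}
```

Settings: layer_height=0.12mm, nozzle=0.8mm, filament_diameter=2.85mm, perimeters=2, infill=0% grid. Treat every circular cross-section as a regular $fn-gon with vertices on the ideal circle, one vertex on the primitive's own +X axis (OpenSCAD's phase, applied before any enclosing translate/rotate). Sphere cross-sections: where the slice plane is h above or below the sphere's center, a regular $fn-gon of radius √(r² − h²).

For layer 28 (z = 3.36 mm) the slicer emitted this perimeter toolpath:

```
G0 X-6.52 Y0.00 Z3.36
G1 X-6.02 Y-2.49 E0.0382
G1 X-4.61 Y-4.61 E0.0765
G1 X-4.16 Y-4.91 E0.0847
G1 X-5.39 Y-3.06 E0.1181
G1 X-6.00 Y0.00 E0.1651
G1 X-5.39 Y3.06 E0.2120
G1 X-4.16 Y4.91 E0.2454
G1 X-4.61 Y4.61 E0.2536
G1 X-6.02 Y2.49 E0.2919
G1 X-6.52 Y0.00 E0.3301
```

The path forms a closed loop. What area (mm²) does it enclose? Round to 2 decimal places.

3.87 mm²

Apply the shoelace formula to the sequence of (X, Y) vertices; enclosed area = 3.87 mm².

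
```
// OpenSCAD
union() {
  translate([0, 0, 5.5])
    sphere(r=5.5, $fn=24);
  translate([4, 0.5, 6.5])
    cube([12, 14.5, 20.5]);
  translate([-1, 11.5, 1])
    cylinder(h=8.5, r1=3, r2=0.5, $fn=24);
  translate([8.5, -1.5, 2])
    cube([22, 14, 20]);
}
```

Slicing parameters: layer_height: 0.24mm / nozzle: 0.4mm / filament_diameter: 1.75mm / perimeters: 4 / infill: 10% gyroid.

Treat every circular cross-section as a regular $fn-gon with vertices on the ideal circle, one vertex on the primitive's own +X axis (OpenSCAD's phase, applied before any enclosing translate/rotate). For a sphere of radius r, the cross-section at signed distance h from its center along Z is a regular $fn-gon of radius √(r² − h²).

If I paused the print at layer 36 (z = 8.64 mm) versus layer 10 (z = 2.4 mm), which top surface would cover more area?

layer 36 (z = 8.64 mm)

Layer 36 (z = 8.64): the r=5.5 sphere slices to a regular 24-gon of circumradius 4.516 (√(r²−h²) with h=3.14 from center) (area = (24/2)·4.516²·sin(360°/24) = 63.33 mm²); the cube at (4, 0.5) (footprint 12×14.5) is included at this height (area 174.00 mm²); the cone at (-1, 11.5) (r1=3→r2=0.5) has section circumradius 0.753 here — a regular 24-gon (area = (24/2)·0.753²·sin(360°/24) = 1.76 mm²); the cube at (8.5, -1.5) (footprint 22×14) is included at this height (area 308.00 mm²); Combining (union): the regions partially overlap — summed areas 547.09 mm² minus the doubly-counted overlap 90.43 mm² gives 456.66 mm² — area = 456.66 mm². So its area = 456.66 mm². Layer 10 (z = 2.4): the r=5.5 sphere slices to a regular 24-gon of circumradius 4.543 (√(r²−h²) with h=3.1 from center) (area = (24/2)·4.543²·sin(360°/24) = 64.10 mm²); the cube at (4, 0.5) is not intersected at this z (z outside [6.5, 27]); the cone at (-1, 11.5): at t=0.165 of its height the radius interpolates to r₁+(r₂−r₁)t = 2.588, giving a regular 24-gon of that circumradius (area = (24/2)·2.588²·sin(360°/24) = 20.81 mm²); the cube at (8.5, -1.5) (footprint 22×14) is included at this height (area 308.00 mm²); Combining (union): the 3 present regions are separate (no shared area or edge), so areas and boundary lengths simply add and each stays a separate island — area = 392.91 mm². So its area = 392.91 mm². Layer 36 is larger (456.66 vs 392.91 mm²).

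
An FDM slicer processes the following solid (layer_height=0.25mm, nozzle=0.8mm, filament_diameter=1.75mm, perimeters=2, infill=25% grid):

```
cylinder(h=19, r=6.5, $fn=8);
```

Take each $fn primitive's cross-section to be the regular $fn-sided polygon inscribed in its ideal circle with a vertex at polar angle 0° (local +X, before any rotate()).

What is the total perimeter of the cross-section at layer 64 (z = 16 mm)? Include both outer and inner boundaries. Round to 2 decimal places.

39.80 mm

At z = 16 mm: the r=6.5 cylinder contributes a regular 8-gon of circumradius 6.5 (perimeter = 2·8·6.500·sin(180°/8) = 39.80 mm). Overall, the cross-section is a single solid region. Total boundary length (outer) = 39.80 mm.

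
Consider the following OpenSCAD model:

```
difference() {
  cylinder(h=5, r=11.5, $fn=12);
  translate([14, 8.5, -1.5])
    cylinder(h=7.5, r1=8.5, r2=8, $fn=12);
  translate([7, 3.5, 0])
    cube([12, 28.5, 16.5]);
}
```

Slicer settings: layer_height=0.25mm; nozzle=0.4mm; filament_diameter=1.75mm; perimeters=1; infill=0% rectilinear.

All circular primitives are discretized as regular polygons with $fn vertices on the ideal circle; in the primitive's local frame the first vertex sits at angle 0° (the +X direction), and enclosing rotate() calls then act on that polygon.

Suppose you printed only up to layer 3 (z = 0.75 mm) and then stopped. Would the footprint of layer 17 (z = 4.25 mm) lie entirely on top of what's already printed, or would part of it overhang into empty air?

part overhangs

Compare the two slices. At z = 0.75: the r=11.5 cylinder contributes a regular 12-gon of circumradius 11.5 (area = (12/2)·11.500²·sin(360°/12) = 396.75 mm²); the cone at (14, 8.5) (r1=8.5→r2=8) has section circumradius 8.350 here — a regular 12-gon (area = (12/2)·8.350²·sin(360°/12) = 209.17 mm²); the cube at (7, 3.5) (footprint 12×28.5) is included at this height (area 342.00 mm²); Subtracting the remaining from the first: starting from the r=11.5 cylinder (396.75 mm²), the cone at (14, 8.5) partially overlaps it — only the 20.86 mm² overlap (of its 209.17 mm²) is removed, clipping the outline; the 12×28.5 cube at (7, 3.5) partially overlaps it — only the 0.18 mm² overlap (of its 342.00 mm²) is removed, clipping the outline — area = 375.71 mm². At z = 4.25: the cylinder: section is a regular 12-gon, circumradius r=11.5 (area = (12/2)·11.500²·sin(360°/12) = 396.75 mm²); the cone at (14, 8.5): at t=0.767 of its height the radius interpolates to r₁+(r₂−r₁)t = 8.117, giving a regular 12-gon of that circumradius (area = (12/2)·8.117²·sin(360°/12) = 197.64 mm²); the cube at (7, 3.5) (footprint 12×28.5) is included at this height (area 342.00 mm²); Taking the first minus the rest: starting from the r=11.5 cylinder (396.75 mm²), the cone at (14, 8.5) partially overlaps it — only the 18.36 mm² overlap (of its 197.64 mm²) is removed, clipping the outline; the 12×28.5 cube at (7, 3.5) partially overlaps it — only the 0.42 mm² overlap (of its 342.00 mm²) is removed, clipping the outline — area = 377.97 mm². Checking containment: at z = 4.25 the cross-section extends beyond the z = 0.75 cross-section by about 2.26 mm².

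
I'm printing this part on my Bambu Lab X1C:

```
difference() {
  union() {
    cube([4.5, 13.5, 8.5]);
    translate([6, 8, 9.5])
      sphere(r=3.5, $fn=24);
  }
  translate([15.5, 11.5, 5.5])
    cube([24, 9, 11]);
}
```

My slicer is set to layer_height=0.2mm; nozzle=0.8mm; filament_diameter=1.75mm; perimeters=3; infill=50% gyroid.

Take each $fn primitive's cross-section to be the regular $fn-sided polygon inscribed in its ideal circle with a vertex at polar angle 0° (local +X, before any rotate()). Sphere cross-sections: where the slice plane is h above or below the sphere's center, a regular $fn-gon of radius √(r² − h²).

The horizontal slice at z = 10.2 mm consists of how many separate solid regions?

At z = 10.2 mm: the cube is not intersected at this z (z outside [0, 8.5]); the sphere at (6, 8): section is a regular 24-gon, circumradius = √(r²−h²) = √(3.5²−0.7²) = 3.429; Merging all regions: only the r=3.5 sphere at (6, 8) is present, so the union is just that shape — 1 connected region; the cube at (15.5, 11.5) (footprint 24×9) is included at this height; Taking the first minus the rest: starting from that combined region, the 24×9 cube at (15.5, 11.5) misses the remaining region (no effect) — 1 connected region. The result has 1 disconnected region.

1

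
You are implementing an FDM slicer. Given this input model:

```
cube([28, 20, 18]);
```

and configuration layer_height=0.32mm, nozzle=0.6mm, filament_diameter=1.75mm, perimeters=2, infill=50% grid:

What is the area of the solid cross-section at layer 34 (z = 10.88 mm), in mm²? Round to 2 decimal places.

560.00 mm²

At z = 10.88 mm: the cube is present — its section is the full 28×20 rectangle (area 560.00 mm²). Overall, the cross-section is a single solid region. Net area = 560.00 mm².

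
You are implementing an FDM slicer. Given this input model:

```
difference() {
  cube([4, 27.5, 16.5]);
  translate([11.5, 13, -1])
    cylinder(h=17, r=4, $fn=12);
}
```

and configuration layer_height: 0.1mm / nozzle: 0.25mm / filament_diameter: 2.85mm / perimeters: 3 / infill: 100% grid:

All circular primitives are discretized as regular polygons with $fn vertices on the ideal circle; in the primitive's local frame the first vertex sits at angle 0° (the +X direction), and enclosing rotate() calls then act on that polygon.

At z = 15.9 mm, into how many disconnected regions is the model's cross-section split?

At z = 15.9 mm: the cube (footprint 4×27.5) is included at this height; the cylinder at (11.5, 13): section is a regular 12-gon, circumradius r=4; After the difference (first − rest): starting from the 4×27.5 cube, the r=4 cylinder at (11.5, 13) misses the remaining region (no effect) — 1 connected region. The result has 1 disconnected region.

1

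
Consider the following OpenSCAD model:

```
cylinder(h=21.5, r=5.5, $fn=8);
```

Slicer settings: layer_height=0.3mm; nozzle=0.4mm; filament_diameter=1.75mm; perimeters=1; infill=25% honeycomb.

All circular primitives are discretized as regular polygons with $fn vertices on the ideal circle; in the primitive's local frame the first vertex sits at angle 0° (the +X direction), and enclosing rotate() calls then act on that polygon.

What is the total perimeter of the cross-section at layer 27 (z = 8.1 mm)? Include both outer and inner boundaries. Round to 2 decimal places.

At z = 8.1 mm: the r=5.5 cylinder gives a regular 8-gon of circumradius 5.5 (constant along its height) (perimeter = 2·8·5.500·sin(180°/8) = 33.68 mm). Overall, the cross-section is a single solid region. Total boundary length (outer) = 33.68 mm.

33.68 mm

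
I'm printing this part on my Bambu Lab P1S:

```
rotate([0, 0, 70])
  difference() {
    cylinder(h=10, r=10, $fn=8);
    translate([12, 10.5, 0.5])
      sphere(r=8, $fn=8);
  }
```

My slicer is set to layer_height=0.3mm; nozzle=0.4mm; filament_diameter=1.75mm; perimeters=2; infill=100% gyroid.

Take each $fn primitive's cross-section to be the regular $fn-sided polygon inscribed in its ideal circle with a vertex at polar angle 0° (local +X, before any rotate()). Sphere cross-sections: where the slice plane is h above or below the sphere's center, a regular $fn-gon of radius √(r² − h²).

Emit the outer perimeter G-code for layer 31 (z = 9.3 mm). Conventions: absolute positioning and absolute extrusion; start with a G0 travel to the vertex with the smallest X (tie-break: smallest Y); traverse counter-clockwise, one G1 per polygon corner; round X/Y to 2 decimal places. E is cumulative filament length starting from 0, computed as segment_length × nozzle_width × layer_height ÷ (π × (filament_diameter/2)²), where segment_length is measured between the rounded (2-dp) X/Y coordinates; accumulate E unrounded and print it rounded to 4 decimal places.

G0 X-9.40 Y3.42 Z9.30
G1 X-9.06 Y-4.23 E0.3820
G1 X-3.42 Y-9.40 E0.7637
G1 X4.23 Y-9.06 E1.1458
G1 X9.40 Y-3.42 E1.5275
G1 X9.06 Y4.23 E1.9095
G1 X3.42 Y9.40 E2.2912
G1 X-4.23 Y9.06 E2.6733
G1 X-9.40 Y3.42 E3.0550

At z = 9.3 mm: the cylinder: section is a regular 8-gon, circumradius r=10; the sphere at (12, 10.5) is not intersected at this z (|z−center|=8.800 > r=8); Taking the first minus the rest: none of the subtracted shapes is present at this height, so the r=10 cylinder is unchanged — 1 connected region; (whole slice rotated 70° about Z — lengths, areas and connectivity unchanged). The outline is a single polygon with 8 vertices. Extrusion per mm of travel: 0.4 × 0.3 / (π × 0.875²) = 0.049890. Accumulating E over each segment gives final E = 3.0550.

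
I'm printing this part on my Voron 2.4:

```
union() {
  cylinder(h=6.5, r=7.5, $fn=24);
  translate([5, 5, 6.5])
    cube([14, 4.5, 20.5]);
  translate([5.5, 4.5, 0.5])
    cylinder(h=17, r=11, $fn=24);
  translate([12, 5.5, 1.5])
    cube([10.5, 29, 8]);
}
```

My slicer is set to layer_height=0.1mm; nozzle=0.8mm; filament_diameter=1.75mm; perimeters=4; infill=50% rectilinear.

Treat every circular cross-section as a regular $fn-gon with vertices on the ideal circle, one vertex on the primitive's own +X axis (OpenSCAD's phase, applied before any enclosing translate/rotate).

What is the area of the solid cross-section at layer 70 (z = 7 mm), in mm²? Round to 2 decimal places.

658.74 mm²

At z = 7 mm: the cylinder does not reach this height (z outside [0, 6.5]); the 14×4.5 cube at (5, 5) contributes its full rectangle (area 63.00 mm²); the cylinder at (5.5, 4.5): section is a regular 24-gon, circumradius r=11 (area = (24/2)·11.000²·sin(360°/24) = 375.81 mm²); the cube at (12, 5.5) is present — its section is the full 10.5×29 rectangle (area 304.50 mm²); Combining (union): the regions partially overlap — summed areas 743.31 mm² minus the doubly-counted overlap 84.56 mm² gives 658.74 mm² — area = 658.74 mm². Overall, the cross-section is a single solid region. Net area = 658.74 mm².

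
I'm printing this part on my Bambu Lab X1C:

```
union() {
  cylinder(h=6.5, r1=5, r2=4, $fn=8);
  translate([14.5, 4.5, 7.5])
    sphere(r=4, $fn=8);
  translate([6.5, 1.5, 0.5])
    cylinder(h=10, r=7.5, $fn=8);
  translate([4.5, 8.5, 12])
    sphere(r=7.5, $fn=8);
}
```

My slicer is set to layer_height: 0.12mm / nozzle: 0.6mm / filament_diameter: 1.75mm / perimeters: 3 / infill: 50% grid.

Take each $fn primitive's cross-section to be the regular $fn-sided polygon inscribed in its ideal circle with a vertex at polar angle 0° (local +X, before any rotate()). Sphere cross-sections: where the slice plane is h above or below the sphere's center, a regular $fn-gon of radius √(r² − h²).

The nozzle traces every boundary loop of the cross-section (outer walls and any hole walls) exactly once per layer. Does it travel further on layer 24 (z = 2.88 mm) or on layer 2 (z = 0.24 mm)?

layer 24 (z = 2.88 mm)

Layer 24 (z = 2.88): the cone: at t=0.443 of its height the radius interpolates to r₁+(r₂−r₁)t = 4.557, giving a regular 8-gon of that circumradius (perimeter = 2·8·4.557·sin(180°/8) = 27.90 mm); the sphere at (14.5, 4.5) does not reach this height (|z−center|=4.620 > r=4); the r=7.5 cylinder at (6.5, 1.5) gives a regular 8-gon of circumradius 7.5 (constant along its height) (perimeter = 2·8·7.500·sin(180°/8) = 45.92 mm); the sphere at (4.5, 8.5) does not reach this height (|z−center|=9.120 > r=7.5); Combining (union): the regions partially overlap (shared area 29.33 mm²), so the edge portions inside another operand are dropped and the merged outline is re-measured after clipping — boundary = 52.47 mm. So its perimeter = 52.47 mm. Layer 2 (z = 0.24): the cone (r1=5→r2=4) has section circumradius 4.963 here — a regular 8-gon (perimeter = 2·8·4.963·sin(180°/8) = 30.39 mm); the sphere at (14.5, 4.5) does not reach this height (|z−center|=7.260 > r=4); the cylinder at (6.5, 1.5) is absent (z outside [0.5, 10.5]); the sphere at (4.5, 8.5) is absent (|z−center|=11.760 > r=7.5); Taking the union: only the cone is present, so the union is just that shape — boundary = 30.39 mm. So its perimeter = 30.39 mm. Layer 24 is larger (52.47 vs 30.39 mm).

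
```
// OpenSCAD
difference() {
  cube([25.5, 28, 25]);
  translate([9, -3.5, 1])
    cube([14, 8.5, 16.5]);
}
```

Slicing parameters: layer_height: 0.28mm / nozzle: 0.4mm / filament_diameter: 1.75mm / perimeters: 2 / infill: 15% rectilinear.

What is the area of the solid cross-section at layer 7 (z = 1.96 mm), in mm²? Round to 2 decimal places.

644.00 mm²

At z = 1.96 mm: the cube is present — its section is the full 25.5×28 rectangle (area 714.00 mm²); the 14×8.5 cube at (9, -3.5) contributes its full rectangle (area 119.00 mm²); After the difference (first − rest): starting from the 25.5×28 cube (714.00 mm²), the 14×8.5 cube at (9, -3.5) partially overlaps it — only the 70.00 mm² overlap (of its 119.00 mm²) is removed, clipping the outline — area = 644.00 mm². Overall, the cross-section is a single solid region. Net area = 644.00 mm².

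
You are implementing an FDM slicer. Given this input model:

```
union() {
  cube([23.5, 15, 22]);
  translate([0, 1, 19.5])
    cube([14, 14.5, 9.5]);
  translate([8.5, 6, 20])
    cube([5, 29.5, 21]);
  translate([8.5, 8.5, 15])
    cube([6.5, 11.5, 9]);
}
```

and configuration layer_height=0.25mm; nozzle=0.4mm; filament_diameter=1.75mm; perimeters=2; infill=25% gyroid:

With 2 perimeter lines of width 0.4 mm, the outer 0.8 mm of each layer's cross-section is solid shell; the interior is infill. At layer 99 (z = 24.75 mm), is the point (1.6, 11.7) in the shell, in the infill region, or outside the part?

infill

At z = 24.75 mm: the cube does not reach this height (z outside [0, 22]); the cube at (0, 1) is present — its section is the full 14×14.5 rectangle; the cube at (8.5, 6) is present — its section is the full 5×29.5 rectangle; the cube at (8.5, 8.5) does not reach this height (z outside [15, 24]); Taking the union: the regions partially overlap (shared area 47.50 mm²), so overlapping operands fuse into one piece — 1 connected region. Overall, the cross-section is a single solid region. The nearest boundary edge runs (0.00, 1.00)→(0.00, 15.50); distance from the point to it = 1.60 mm. The point is inside the cross-section and 1.60 mm from the nearest boundary — more than the 0.8 mm shell width (2 × 0.4), so it's in the infill interior.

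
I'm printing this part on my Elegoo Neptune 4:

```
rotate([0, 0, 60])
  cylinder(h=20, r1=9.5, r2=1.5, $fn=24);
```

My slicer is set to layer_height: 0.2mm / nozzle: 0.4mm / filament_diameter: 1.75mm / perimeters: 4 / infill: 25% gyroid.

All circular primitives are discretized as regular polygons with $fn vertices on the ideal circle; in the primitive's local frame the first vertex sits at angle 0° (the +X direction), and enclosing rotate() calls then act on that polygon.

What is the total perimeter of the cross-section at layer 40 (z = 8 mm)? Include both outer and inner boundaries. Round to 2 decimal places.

39.47 mm

At z = 8 mm: the cone contributes a regular 24-gon of circumradius 6.300 (interpolated between r1=9.5 and r2=1.5 at t=0.400) (perimeter = 2·24·6.300·sin(180°/24) = 39.47 mm); (whole slice rotated 60° about Z — lengths, areas and connectivity unchanged). Overall, the cross-section is a single solid region. Total boundary length (outer) = 39.47 mm.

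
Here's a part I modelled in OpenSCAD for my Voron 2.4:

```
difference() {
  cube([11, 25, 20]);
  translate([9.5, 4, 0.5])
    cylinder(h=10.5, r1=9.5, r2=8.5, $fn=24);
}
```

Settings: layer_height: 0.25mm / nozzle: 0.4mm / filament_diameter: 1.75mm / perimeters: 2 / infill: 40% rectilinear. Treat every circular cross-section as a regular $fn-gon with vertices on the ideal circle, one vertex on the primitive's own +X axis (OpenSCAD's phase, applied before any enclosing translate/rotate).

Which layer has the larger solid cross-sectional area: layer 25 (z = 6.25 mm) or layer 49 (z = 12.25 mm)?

layer 49 (z = 12.25 mm)

Layer 25 (z = 6.25): the cube (footprint 11×25) is included at this height (area 275.00 mm²); the cone at (9.5, 4) contributes a regular 24-gon of circumradius 8.952 (interpolated between r1=9.5 and r2=8.5 at t=0.548) (area = (24/2)·8.952²·sin(360°/24) = 248.92 mm²); Taking the first minus the rest: starting from the 11×25 cube (275.00 mm²), the cone at (9.5, 4) partially overlaps it — only the 115.87 mm² overlap (of its 248.92 mm²) is removed, clipping the outline — area = 159.13 mm². So its area = 159.13 mm². Layer 49 (z = 12.25): the cube (footprint 11×25) is included at this height (area 275.00 mm²); the cone at (9.5, 4) does not reach this height (z outside [0.5, 11]); After the difference (first − rest): none of the subtracted shapes is present at this height, so the 11×25 cube is unchanged — area = 275.00 mm². So its area = 275.00 mm². Layer 49 is larger (275.00 vs 159.13 mm²).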